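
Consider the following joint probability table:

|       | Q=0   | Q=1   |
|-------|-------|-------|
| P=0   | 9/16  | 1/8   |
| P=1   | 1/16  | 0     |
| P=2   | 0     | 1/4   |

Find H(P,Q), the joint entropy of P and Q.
H(P,Q) = -Σ P(P,Q) log₂ P(P,Q), summed over the non-zero cells:
H(P,Q) = -[(9/16)·log₂(9/16) + (1/8)·log₂(1/8) + (1/16)·log₂(1/16) + (1/4)·log₂(1/4)]
  = 0.4669 + 0.3750 + 0.2500 + 0.5000
  = 1.5919 bits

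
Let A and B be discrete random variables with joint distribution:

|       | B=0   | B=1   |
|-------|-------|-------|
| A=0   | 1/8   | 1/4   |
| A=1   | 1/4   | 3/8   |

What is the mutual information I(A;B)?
Marginal P(A) (row sums):
  P(A=0) = 1/8 + 1/4 = 3/8
  P(A=1) = 1/4 + 3/8 = 5/8
Marginal P(B) (column sums):
  P(B=0) = 1/8 + 1/4 = 3/8
  P(B=1) = 1/4 + 3/8 = 5/8

H(A) = -[(3/8)·log₂(3/8) + (5/8)·log₂(5/8)]
  = 0.5306 + 0.4238
  = 0.9544 bits
H(B) = -[(3/8)·log₂(3/8) + (5/8)·log₂(5/8)]
  = 0.5306 + 0.4238
  = 0.9544 bits
H(A,B) = -[(1/8)·log₂(1/8) + (1/4)·log₂(1/4) + (1/4)·log₂(1/4) + (3/8)·log₂(3/8)]
  = 0.3750 + 0.5000 + 0.5000 + 0.5306
  = 1.9056 bits

I(A;B) = H(A) + H(B) - H(A,B)
  = 0.9544 + 0.9544 - 1.9056
  = 0.0032 bits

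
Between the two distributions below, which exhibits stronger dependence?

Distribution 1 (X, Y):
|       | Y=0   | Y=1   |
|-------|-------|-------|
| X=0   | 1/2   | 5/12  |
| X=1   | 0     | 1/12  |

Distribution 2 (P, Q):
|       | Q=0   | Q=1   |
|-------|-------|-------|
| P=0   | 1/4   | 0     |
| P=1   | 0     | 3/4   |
Distribution 1 (X, Y):
Marginal P(X) (row sums):
  P(X=0) = 1/2 + 5/12 = 11/12
  P(X=1) = 0 + 1/12 = 1/12
Marginal P(Y) (column sums):
  P(Y=0) = 1/2 + 0 = 1/2
  P(Y=1) = 5/12 + 1/12 = 1/2

H(X) = -[(11/12)·log₂(11/12) + (1/12)·log₂(1/12)]
  = 0.1151 + 0.2987
  = 0.4138 bits
H(Y) = -[(1/2)·log₂(1/2) + (1/2)·log₂(1/2)]
  = 0.5000 + 0.5000
  = 1.0000 bits
H(X,Y) = -[(1/2)·log₂(1/2) + (5/12)·log₂(5/12) + (1/12)·log₂(1/12)]
  = 0.5000 + 0.5263 + 0.2987
  = 1.3250 bits

I(X;Y) = H(X) + H(Y) - H(X,Y)
  = 0.4138 + 1.0000 - 1.3250
  = 0.0888 bits

Distribution 2 (P, Q):
Marginal P(P) (row sums):
  P(P=0) = 1/4 + 0 = 1/4
  P(P=1) = 0 + 3/4 = 3/4
Marginal P(Q) (column sums):
  P(Q=0) = 1/4 + 0 = 1/4
  P(Q=1) = 0 + 3/4 = 3/4

H(P) = -[(1/4)·log₂(1/4) + (3/4)·log₂(3/4)]
  = 0.5000 + 0.3113
  = 0.8113 bits
H(Q) = -[(1/4)·log₂(1/4) + (3/4)·log₂(3/4)]
  = 0.5000 + 0.3113
  = 0.8113 bits
H(P,Q) = -[(1/4)·log₂(1/4) + (3/4)·log₂(3/4)]
  = 0.5000 + 0.3113
  = 0.8113 bits

I(P;Q) = H(P) + H(Q) - H(P,Q)
  = 0.8113 + 0.8113 - 0.8113
  = 0.8113 bits

I(P;Q) = 0.8113 bits > I(X;Y) = 0.0888 bits, so (P, Q) has the higher mutual information (stronger dependence).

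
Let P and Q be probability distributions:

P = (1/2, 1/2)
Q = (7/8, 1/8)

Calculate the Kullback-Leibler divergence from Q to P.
D(P||Q) = Σ P(i) log₂(P(i)/Q(i))
  i=0: (1/2) × log₂((1/2)/(7/8)) = (1/2) × log₂(4/7) = -0.4037
  i=1: (1/2) × log₂((1/2)/(1/8)) = (1/2) × log₂(4) = 1.0000
D(P||Q) = -0.4037 + 1.0000
  = 0.5963 bits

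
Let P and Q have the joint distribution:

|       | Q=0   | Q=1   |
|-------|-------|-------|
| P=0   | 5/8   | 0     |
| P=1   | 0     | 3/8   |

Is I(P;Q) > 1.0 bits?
Marginal P(P) (row sums):
  P(P=0) = 5/8 + 0 = 5/8
  P(P=1) = 0 + 3/8 = 3/8
Marginal P(Q) (column sums):
  P(Q=0) = 5/8 + 0 = 5/8
  P(Q=1) = 0 + 3/8 = 3/8

H(P) = -[(5/8)·log₂(5/8) + (3/8)·log₂(3/8)]
  = 0.4238 + 0.5306
  = 0.9544 bits
H(Q) = -[(5/8)·log₂(5/8) + (3/8)·log₂(3/8)]
  = 0.4238 + 0.5306
  = 0.9544 bits
H(P,Q) = -[(5/8)·log₂(5/8) + (3/8)·log₂(3/8)]
  = 0.4238 + 0.5306
  = 0.9544 bits

I(P;Q) = H(P) + H(Q) - H(P,Q)
  = 0.9544 + 0.9544 - 0.9544
  = 0.9544 bits

No. I(P;Q) = 0.9544 bits, which is ≤ 1.0 bits.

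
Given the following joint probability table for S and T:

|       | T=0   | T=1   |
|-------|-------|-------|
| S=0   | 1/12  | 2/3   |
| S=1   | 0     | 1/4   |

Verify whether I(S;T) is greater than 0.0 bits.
Marginal P(S) (row sums):
  P(S=0) = 1/12 + 2/3 = 3/4
  P(S=1) = 0 + 1/4 = 1/4
Marginal P(T) (column sums):
  P(T=0) = 1/12 + 0 = 1/12
  P(T=1) = 2/3 + 1/4 = 11/12

H(S) = -[(3/4)·log₂(3/4) + (1/4)·log₂(1/4)]
  = 0.3113 + 0.5000
  = 0.8113 bits
H(T) = -[(1/12)·log₂(1/12) + (11/12)·log₂(11/12)]
  = 0.2987 + 0.1151
  = 0.4138 bits
H(S,T) = -[(1/12)·log₂(1/12) + (2/3)·log₂(2/3) + (1/4)·log₂(1/4)]
  = 0.2987 + 0.3900 + 0.5000
  = 1.1887 bits

I(S;T) = H(S) + H(T) - H(S,T)
  = 0.8113 + 0.4138 - 1.1887
  = 0.0364 bits

Yes. I(S;T) = 0.0364 bits, which is > 0.0 bits.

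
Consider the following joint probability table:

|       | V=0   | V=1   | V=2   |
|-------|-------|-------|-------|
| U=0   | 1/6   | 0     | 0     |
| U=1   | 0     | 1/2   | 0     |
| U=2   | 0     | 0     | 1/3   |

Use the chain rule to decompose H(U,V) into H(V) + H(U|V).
By the chain rule: H(U,V) = H(V) + H(U|V)

Marginal P(V) (column sums):
  P(V=0) = 1/6 + 0 + 0 = 1/6
  P(V=1) = 0 + 1/2 + 0 = 1/2
  P(V=2) = 0 + 0 + 1/3 = 1/3
H(V) = -[(1/6)·log₂(1/6) + (1/2)·log₂(1/2) + (1/3)·log₂(1/3)]
  = 0.4308 + 0.5000 + 0.5283
  = 1.4591 bits
H(U|V) = -Σ P(U,V)·log₂ P(U|V), where P(U|V) = P(U,V) / P(V)
  (cells with P(U,V) = 0 contribute 0)
  (U=0,V=0): P(U|V) = (1/6)/(1/6) = 1;  -(1/6)·log₂(1) = 0.0000
  (U=1,V=1): P(U|V) = (1/2)/(1/2) = 1;  -(1/2)·log₂(1) = 0.0000
  (U=2,V=2): P(U|V) = (1/3)/(1/3) = 1;  -(1/3)·log₂(1) = 0.0000
H(U|V) = 0.0000 + 0.0000 + 0.0000
  = 0.0000 bits

H(U,V) = H(V) + H(U|V) = 1.4591 + 0.0000 = 1.4591 bits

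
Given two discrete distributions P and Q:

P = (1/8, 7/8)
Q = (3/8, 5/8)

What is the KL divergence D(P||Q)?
D(P||Q) = Σ P(i) log₂(P(i)/Q(i))
  i=0: (1/8) × log₂((1/8)/(3/8)) = (1/8) × log₂(1/3) = -0.1981
  i=1: (7/8) × log₂((7/8)/(5/8)) = (7/8) × log₂(7/5) = 0.4247
D(P||Q) = -0.1981 + 0.4247
  = 0.2266 bits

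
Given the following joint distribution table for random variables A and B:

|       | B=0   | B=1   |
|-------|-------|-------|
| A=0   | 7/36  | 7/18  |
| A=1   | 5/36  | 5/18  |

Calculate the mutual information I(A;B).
Marginal P(A) (row sums):
  P(A=0) = 7/36 + 7/18 = 7/12
  P(A=1) = 5/36 + 5/18 = 5/12
Marginal P(B) (column sums):
  P(B=0) = 7/36 + 5/36 = 1/3
  P(B=1) = 7/18 + 5/18 = 2/3

H(A) = -[(7/12)·log₂(7/12) + (5/12)·log₂(5/12)]
  = 0.4536 + 0.5263
  = 0.9799 bits
H(B) = -[(1/3)·log₂(1/3) + (2/3)·log₂(2/3)]
  = 0.5283 + 0.3900
  = 0.9183 bits
H(A,B) = -[(7/36)·log₂(7/36) + (7/18)·log₂(7/18) + (5/36)·log₂(5/36) + (5/18)·log₂(5/18)]
  = 0.4594 + 0.5299 + 0.3956 + 0.5133
  = 1.8982 bits

I(A;B) = H(A) + H(B) - H(A,B)
  = 0.9799 + 0.9183 - 1.8982
  = 0.0000 bits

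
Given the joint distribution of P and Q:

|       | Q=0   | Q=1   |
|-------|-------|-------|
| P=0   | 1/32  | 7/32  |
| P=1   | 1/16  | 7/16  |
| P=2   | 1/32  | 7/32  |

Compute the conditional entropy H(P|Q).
Marginal P(Q) (column sums):
  P(Q=0) = 1/32 + 1/16 + 1/32 = 1/8
  P(Q=1) = 7/32 + 7/16 + 7/32 = 7/8

H(P|Q) = -Σ P(P,Q)·log₂ P(P|Q), where P(P|Q) = P(P,Q) / P(Q)
  (P=0,Q=0): P(P|Q) = (1/32)/(1/8) = 1/4;  -(1/32)·log₂(1/4) = 0.0625
  (P=0,Q=1): P(P|Q) = (7/32)/(7/8) = 1/4;  -(7/32)·log₂(1/4) = 0.4375
  (P=1,Q=0): P(P|Q) = (1/16)/(1/8) = 1/2;  -(1/16)·log₂(1/2) = 0.0625
  (P=1,Q=1): P(P|Q) = (7/16)/(7/8) = 1/2;  -(7/16)·log₂(1/2) = 0.4375
  (P=2,Q=0): P(P|Q) = (1/32)/(1/8) = 1/4;  -(1/32)·log₂(1/4) = 0.0625
  (P=2,Q=1): P(P|Q) = (7/32)/(7/8) = 1/4;  -(7/32)·log₂(1/4) = 0.4375
H(P|Q) = 0.0625 + 0.4375 + 0.0625 + 0.4375 + 0.0625 + 0.4375
  = 1.5000 bits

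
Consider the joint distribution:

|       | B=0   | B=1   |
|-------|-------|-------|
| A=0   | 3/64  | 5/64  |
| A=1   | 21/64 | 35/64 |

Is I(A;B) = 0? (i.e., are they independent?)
Marginal P(A) (row sums):
  P(A=0) = 3/64 + 5/64 = 1/8
  P(A=1) = 21/64 + 35/64 = 7/8
Marginal P(B) (column sums):
  P(B=0) = 3/64 + 21/64 = 3/8
  P(B=1) = 5/64 + 35/64 = 5/8

A and B are independent iff P(A=i,B=j) = P(A=i)·P(B=j) for every cell.
  P(A=0)·P(B=0) = 1/8 × 3/8 = 3/64 = P(A=0,B=0) ✓
  P(A=0)·P(B=1) = 1/8 × 5/8 = 5/64 = P(A=0,B=1) ✓
  P(A=1)·P(B=0) = 7/8 × 3/8 = 21/64 = P(A=1,B=0) ✓
  P(A=1)·P(B=1) = 7/8 × 5/8 = 35/64 = P(A=1,B=1) ✓

Yes, A and B are independent: every cell factors, so I(A;B) = 0 bits.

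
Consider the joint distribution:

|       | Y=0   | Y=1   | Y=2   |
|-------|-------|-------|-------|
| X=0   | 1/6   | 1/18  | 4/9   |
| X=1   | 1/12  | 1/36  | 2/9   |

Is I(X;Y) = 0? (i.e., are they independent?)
Marginal P(X) (row sums):
  P(X=0) = 1/6 + 1/18 + 4/9 = 2/3
  P(X=1) = 1/12 + 1/36 + 2/9 = 1/3
Marginal P(Y) (column sums):
  P(Y=0) = 1/6 + 1/12 = 1/4
  P(Y=1) = 1/18 + 1/36 = 1/12
  P(Y=2) = 4/9 + 2/9 = 2/3

X and Y are independent iff P(X=i,Y=j) = P(X=i)·P(Y=j) for every cell.
  P(X=0)·P(Y=0) = 2/3 × 1/4 = 1/6 = P(X=0,Y=0) ✓
  P(X=0)·P(Y=1) = 2/3 × 1/12 = 1/18 = P(X=0,Y=1) ✓
  P(X=0)·P(Y=2) = 2/3 × 2/3 = 4/9 = P(X=0,Y=2) ✓
  P(X=1)·P(Y=0) = 1/3 × 1/4 = 1/12 = P(X=1,Y=0) ✓
  P(X=1)·P(Y=1) = 1/3 × 1/12 = 1/36 = P(X=1,Y=1) ✓
  P(X=1)·P(Y=2) = 1/3 × 2/3 = 2/9 = P(X=1,Y=2) ✓

Yes, X and Y are independent: every cell factors, so I(X;Y) = 0 bits.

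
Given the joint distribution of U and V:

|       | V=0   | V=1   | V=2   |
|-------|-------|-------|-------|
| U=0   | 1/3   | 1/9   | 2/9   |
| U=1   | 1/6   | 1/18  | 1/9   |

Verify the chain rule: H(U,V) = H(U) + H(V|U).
Left side:
H(U,V) = -[(1/3)·log₂(1/3) + (1/9)·log₂(1/9) + (2/9)·log₂(2/9) + (1/6)·log₂(1/6) + (1/18)·log₂(1/18) + (1/9)·log₂(1/9)]
  = 0.5283 + 0.3522 + 0.4822 + 0.4308 + 0.2317 + 0.3522
  = 2.3774 bits

Right side:
Marginal P(U) (row sums):
  P(U=0) = 1/3 + 1/9 + 2/9 = 2/3
  P(U=1) = 1/6 + 1/18 + 1/9 = 1/3
H(U) = -[(2/3)·log₂(2/3) + (1/3)·log₂(1/3)]
  = 0.3900 + 0.5283
  = 0.9183 bits
H(V|U) = -Σ P(U,V)·log₂ P(V|U), where P(V|U) = P(U,V) / P(U)
  (U=0,V=0): P(V|U) = (1/3)/(2/3) = 1/2;  -(1/3)·log₂(1/2) = 0.3333
  (U=0,V=1): P(V|U) = (1/9)/(2/3) = 1/6;  -(1/9)·log₂(1/6) = 0.2872
  (U=0,V=2): P(V|U) = (2/9)/(2/3) = 1/3;  -(2/9)·log₂(1/3) = 0.3522
  (U=1,V=0): P(V|U) = (1/6)/(1/3) = 1/2;  -(1/6)·log₂(1/2) = 0.1667
  (U=1,V=1): P(V|U) = (1/18)/(1/3) = 1/6;  -(1/18)·log₂(1/6) = 0.1436
  (U=1,V=2): P(V|U) = (1/9)/(1/3) = 1/3;  -(1/9)·log₂(1/3) = 0.1761
H(V|U) = 0.3333 + 0.2872 + 0.3522 + 0.1667 + 0.1436 + 0.1761
  = 1.4591 bits
H(U) + H(V|U) = 0.9183 + 1.4591 = 2.3774 bits

Both sides equal 2.3774 bits, so the chain rule holds ✓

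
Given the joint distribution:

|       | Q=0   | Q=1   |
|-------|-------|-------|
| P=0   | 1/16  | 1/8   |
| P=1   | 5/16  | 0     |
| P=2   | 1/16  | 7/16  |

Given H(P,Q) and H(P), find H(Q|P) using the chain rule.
From the chain rule: H(P,Q) = H(P) + H(Q|P)
Therefore: H(Q|P) = H(P,Q) - H(P)

H(P,Q) = -[(1/16)·log₂(1/16) + (1/8)·log₂(1/8) + (5/16)·log₂(5/16) + (1/16)·log₂(1/16) + (7/16)·log₂(7/16)]
  = 0.2500 + 0.3750 + 0.5244 + 0.2500 + 0.5218
  = 1.9212 bits
Marginal P(P) (row sums):
  P(P=0) = 1/16 + 1/8 = 3/16
  P(P=1) = 5/16 + 0 = 5/16
  P(P=2) = 1/16 + 7/16 = 1/2
H(P) = -[(3/16)·log₂(3/16) + (5/16)·log₂(5/16) + (1/2)·log₂(1/2)]
  = 0.4528 + 0.5244 + 0.5000
  = 1.4772 bits

H(Q|P) = 1.9212 - 1.4772 = 0.4440 bits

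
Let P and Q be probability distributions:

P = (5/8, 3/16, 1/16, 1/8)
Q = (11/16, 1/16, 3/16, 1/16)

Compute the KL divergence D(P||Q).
D(P||Q) = Σ P(i) log₂(P(i)/Q(i))
  i=0: (5/8) × log₂((5/8)/(11/16)) = (5/8) × log₂(10/11) = -0.0859
  i=1: (3/16) × log₂((3/16)/(1/16)) = (3/16) × log₂(3) = 0.2972
  i=2: (1/16) × log₂((1/16)/(3/16)) = (1/16) × log₂(1/3) = -0.0991
  i=3: (1/8) × log₂((1/8)/(1/16)) = (1/8) × log₂(2) = 0.1250
D(P||Q) = -0.0859 + 0.2972 - 0.0991 + 0.1250
  = 0.2372 bits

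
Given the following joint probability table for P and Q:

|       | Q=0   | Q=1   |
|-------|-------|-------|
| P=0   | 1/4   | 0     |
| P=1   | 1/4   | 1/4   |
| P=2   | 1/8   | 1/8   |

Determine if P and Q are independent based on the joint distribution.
Marginal P(P) (row sums):
  P(P=0) = 1/4 + 0 = 1/4
  P(P=1) = 1/4 + 1/4 = 1/2
  P(P=2) = 1/8 + 1/8 = 1/4
Marginal P(Q) (column sums):
  P(Q=0) = 1/4 + 1/4 + 1/8 = 5/8
  P(Q=1) = 0 + 1/4 + 1/8 = 3/8

P and Q are independent iff P(P=i,Q=j) = P(P=i)·P(Q=j) for every cell.
  P(P=0)·P(Q=0) = 1/4 × 5/8 = 5/32, but P(P=0,Q=0) = 1/4 ✗

No, P and Q are not independent. Quantitatively, I(P;Q) > 0:

H(P) = -[(1/4)·log₂(1/4) + (1/2)·log₂(1/2) + (1/4)·log₂(1/4)]
  = 0.5000 + 0.5000 + 0.5000
  = 1.5000 bits
H(Q) = -[(5/8)·log₂(5/8) + (3/8)·log₂(3/8)]
  = 0.4238 + 0.5306
  = 0.9544 bits
H(P,Q) = -[(1/4)·log₂(1/4) + (1/4)·log₂(1/4) + (1/4)·log₂(1/4) + (1/8)·log₂(1/8) + (1/8)·log₂(1/8)]
  = 0.5000 + 0.5000 + 0.5000 + 0.3750 + 0.3750
  = 2.2500 bits
I(P;Q) = H(P) + H(Q) - H(P,Q) = 1.5000 + 0.9544 - 2.2500 = 0.2044 bits > 0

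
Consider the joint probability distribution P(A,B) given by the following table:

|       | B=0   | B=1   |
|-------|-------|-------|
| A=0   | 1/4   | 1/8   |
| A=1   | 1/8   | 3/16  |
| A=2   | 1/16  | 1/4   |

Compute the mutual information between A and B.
Marginal P(A) (row sums):
  P(A=0) = 1/4 + 1/8 = 3/8
  P(A=1) = 1/8 + 3/16 = 5/16
  P(A=2) = 1/16 + 1/4 = 5/16
Marginal P(B) (column sums):
  P(B=0) = 1/4 + 1/8 + 1/16 = 7/16
  P(B=1) = 1/8 + 3/16 + 1/4 = 9/16

H(A) = -[(3/8)·log₂(3/8) + (5/16)·log₂(5/16) + (5/16)·log₂(5/16)]
  = 0.5306 + 0.5244 + 0.5244
  = 1.5794 bits
H(B) = -[(7/16)·log₂(7/16) + (9/16)·log₂(9/16)]
  = 0.5218 + 0.4669
  = 0.9887 bits
H(A,B) = -[(1/4)·log₂(1/4) + (1/8)·log₂(1/8) + (1/8)·log₂(1/8) + (3/16)·log₂(3/16) + (1/16)·log₂(1/16) + (1/4)·log₂(1/4)]
  = 0.5000 + 0.3750 + 0.3750 + 0.4528 + 0.2500 + 0.5000
  = 2.4528 bits

I(A;B) = H(A) + H(B) - H(A,B)
  = 1.5794 + 0.9887 - 2.4528
  = 0.1153 bits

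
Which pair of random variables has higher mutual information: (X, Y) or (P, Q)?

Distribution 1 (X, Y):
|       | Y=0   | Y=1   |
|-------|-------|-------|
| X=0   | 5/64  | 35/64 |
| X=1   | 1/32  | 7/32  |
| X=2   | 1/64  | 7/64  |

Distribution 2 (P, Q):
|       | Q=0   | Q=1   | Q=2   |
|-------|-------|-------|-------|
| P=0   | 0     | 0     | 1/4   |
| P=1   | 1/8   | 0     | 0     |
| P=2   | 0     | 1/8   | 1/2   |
Distribution 1 (X, Y):
Marginal P(X) (row sums):
  P(X=0) = 5/64 + 35/64 = 5/8
  P(X=1) = 1/32 + 7/32 = 1/4
  P(X=2) = 1/64 + 7/64 = 1/8
Marginal P(Y) (column sums):
  P(Y=0) = 5/64 + 1/32 + 1/64 = 1/8
  P(Y=1) = 35/64 + 7/32 + 7/64 = 7/8

H(X) = -[(5/8)·log₂(5/8) + (1/4)·log₂(1/4) + (1/8)·log₂(1/8)]
  = 0.4238 + 0.5000 + 0.3750
  = 1.2988 bits
H(Y) = -[(1/8)·log₂(1/8) + (7/8)·log₂(7/8)]
  = 0.3750 + 0.1686
  = 0.5436 bits
H(X,Y) = -[(5/64)·log₂(5/64) + (35/64)·log₂(35/64) + (1/32)·log₂(1/32) + (7/32)·log₂(7/32) + (1/64)·log₂(1/64) + (7/64)·log₂(7/64)]
  = 0.2873 + 0.4762 + 0.1563 + 0.4796 + 0.0938 + 0.3492
  = 1.8424 bits

I(X;Y) = H(X) + H(Y) - H(X,Y)
  = 1.2988 + 0.5436 - 1.8424
  = 0.0000 bits

Distribution 2 (P, Q):
Marginal P(P) (row sums):
  P(P=0) = 0 + 0 + 1/4 = 1/4
  P(P=1) = 1/8 + 0 + 0 = 1/8
  P(P=2) = 0 + 1/8 + 1/2 = 5/8
Marginal P(Q) (column sums):
  P(Q=0) = 0 + 1/8 + 0 = 1/8
  P(Q=1) = 0 + 0 + 1/8 = 1/8
  P(Q=2) = 1/4 + 0 + 1/2 = 3/4

H(P) = -[(1/4)·log₂(1/4) + (1/8)·log₂(1/8) + (5/8)·log₂(5/8)]
  = 0.5000 + 0.3750 + 0.4238
  = 1.2988 bits
H(Q) = -[(1/8)·log₂(1/8) + (1/8)·log₂(1/8) + (3/4)·log₂(3/4)]
  = 0.3750 + 0.3750 + 0.3113
  = 1.0613 bits
H(P,Q) = -[(1/4)·log₂(1/4) + (1/8)·log₂(1/8) + (1/8)·log₂(1/8) + (1/2)·log₂(1/2)]
  = 0.5000 + 0.3750 + 0.3750 + 0.5000
  = 1.7500 bits

I(P;Q) = H(P) + H(Q) - H(P,Q)
  = 1.2988 + 1.0613 - 1.7500
  = 0.6101 bits

I(P;Q) = 0.6101 bits > I(X;Y) = 0.0000 bits, so (P, Q) has the higher mutual information (stronger dependence).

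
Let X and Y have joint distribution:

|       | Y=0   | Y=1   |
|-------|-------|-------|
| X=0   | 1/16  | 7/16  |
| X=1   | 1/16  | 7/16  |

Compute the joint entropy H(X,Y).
H(X,Y) = -Σ P(X,Y) log₂ P(X,Y), summed over the non-zero cells:
H(X,Y) = -[(1/16)·log₂(1/16) + (7/16)·log₂(7/16) + (1/16)·log₂(1/16) + (7/16)·log₂(7/16)]
  = 0.2500 + 0.5218 + 0.2500 + 0.5218
  = 1.5436 bits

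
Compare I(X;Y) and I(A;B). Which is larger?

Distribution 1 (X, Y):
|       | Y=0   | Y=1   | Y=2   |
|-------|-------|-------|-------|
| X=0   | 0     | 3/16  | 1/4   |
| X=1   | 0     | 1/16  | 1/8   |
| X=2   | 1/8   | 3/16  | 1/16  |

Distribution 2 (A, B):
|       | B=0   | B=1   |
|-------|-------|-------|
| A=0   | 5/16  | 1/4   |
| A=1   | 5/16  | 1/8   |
Distribution 1 (X, Y):
Marginal P(X) (row sums):
  P(X=0) = 0 + 3/16 + 1/4 = 7/16
  P(X=1) = 0 + 1/16 + 1/8 = 3/16
  P(X=2) = 1/8 + 3/16 + 1/16 = 3/8
Marginal P(Y) (column sums):
  P(Y=0) = 0 + 0 + 1/8 = 1/8
  P(Y=1) = 3/16 + 1/16 + 3/16 = 7/16
  P(Y=2) = 1/4 + 1/8 + 1/16 = 7/16

H(X) = -[(7/16)·log₂(7/16) + (3/16)·log₂(3/16) + (3/8)·log₂(3/8)]
  = 0.5218 + 0.4528 + 0.5306
  = 1.5052 bits
H(Y) = -[(1/8)·log₂(1/8) + (7/16)·log₂(7/16) + (7/16)·log₂(7/16)]
  = 0.3750 + 0.5218 + 0.5218
  = 1.4186 bits
H(X,Y) = -[(3/16)·log₂(3/16) + (1/4)·log₂(1/4) + (1/16)·log₂(1/16) + (1/8)·log₂(1/8) + (1/8)·log₂(1/8) + (3/16)·log₂(3/16) + (1/16)·log₂(1/16)]
  = 0.4528 + 0.5000 + 0.2500 + 0.3750 + 0.3750 + 0.4528 + 0.2500
  = 2.6556 bits

I(X;Y) = H(X) + H(Y) - H(X,Y)
  = 1.5052 + 1.4186 - 2.6556
  = 0.2682 bits

Distribution 2 (A, B):
Marginal P(A) (row sums):
  P(A=0) = 5/16 + 1/4 = 9/16
  P(A=1) = 5/16 + 1/8 = 7/16
Marginal P(B) (column sums):
  P(B=0) = 5/16 + 5/16 = 5/8
  P(B=1) = 1/4 + 1/8 = 3/8

H(A) = -[(9/16)·log₂(9/16) + (7/16)·log₂(7/16)]
  = 0.4669 + 0.5218
  = 0.9887 bits
H(B) = -[(5/8)·log₂(5/8) + (3/8)·log₂(3/8)]
  = 0.4238 + 0.5306
  = 0.9544 bits
H(A,B) = -[(5/16)·log₂(5/16) + (1/4)·log₂(1/4) + (5/16)·log₂(5/16) + (1/8)·log₂(1/8)]
  = 0.5244 + 0.5000 + 0.5244 + 0.3750
  = 1.9238 bits

I(A;B) = H(A) + H(B) - H(A,B)
  = 0.9887 + 0.9544 - 1.9238
  = 0.0193 bits

I(X;Y) = 0.2682 bits > I(A;B) = 0.0193 bits, so (X, Y) has the higher mutual information (stronger dependence).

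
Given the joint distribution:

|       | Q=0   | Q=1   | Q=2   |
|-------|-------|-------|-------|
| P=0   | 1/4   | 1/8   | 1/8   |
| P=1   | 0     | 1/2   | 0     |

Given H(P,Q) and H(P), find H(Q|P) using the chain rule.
From the chain rule: H(P,Q) = H(P) + H(Q|P)
Therefore: H(Q|P) = H(P,Q) - H(P)

H(P,Q) = -[(1/4)·log₂(1/4) + (1/8)·log₂(1/8) + (1/8)·log₂(1/8) + (1/2)·log₂(1/2)]
  = 0.5000 + 0.3750 + 0.3750 + 0.5000
  = 1.7500 bits
Marginal P(P) (row sums):
  P(P=0) = 1/4 + 1/8 + 1/8 = 1/2
  P(P=1) = 0 + 1/2 + 0 = 1/2
H(P) = -[(1/2)·log₂(1/2) + (1/2)·log₂(1/2)]
  = 0.5000 + 0.5000
  = 1.0000 bits

H(Q|P) = 1.7500 - 1.0000 = 0.7500 bits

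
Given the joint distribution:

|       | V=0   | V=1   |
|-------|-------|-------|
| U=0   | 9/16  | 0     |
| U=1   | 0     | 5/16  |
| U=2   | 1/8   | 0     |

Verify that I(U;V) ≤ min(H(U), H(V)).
Marginal P(U) (row sums):
  P(U=0) = 9/16 + 0 = 9/16
  P(U=1) = 0 + 5/16 = 5/16
  P(U=2) = 1/8 + 0 = 1/8
Marginal P(V) (column sums):
  P(V=0) = 9/16 + 0 + 1/8 = 11/16
  P(V=1) = 0 + 5/16 + 0 = 5/16

H(U) = -[(9/16)·log₂(9/16) + (5/16)·log₂(5/16) + (1/8)·log₂(1/8)]
  = 0.4669 + 0.5244 + 0.3750
  = 1.3663 bits
H(V) = -[(11/16)·log₂(11/16) + (5/16)·log₂(5/16)]
  = 0.3716 + 0.5244
  = 0.8960 bits
H(U,V) = -[(9/16)·log₂(9/16) + (5/16)·log₂(5/16) + (1/8)·log₂(1/8)]
  = 0.4669 + 0.5244 + 0.3750
  = 1.3663 bits

I(U;V) = H(U) + H(V) - H(U,V)
  = 1.3663 + 0.8960 - 1.3663
  = 0.8960 bits

min(H(U), H(V)) = min(1.3663, 0.8960) = 0.8960 bits
Since 0.8960 ≤ 0.8960, the bound is satisfied ✓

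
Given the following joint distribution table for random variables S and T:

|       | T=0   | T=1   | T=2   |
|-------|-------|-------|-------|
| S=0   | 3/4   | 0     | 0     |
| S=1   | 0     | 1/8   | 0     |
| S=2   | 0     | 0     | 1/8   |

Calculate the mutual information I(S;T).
Marginal P(S) (row sums):
  P(S=0) = 3/4 + 0 + 0 = 3/4
  P(S=1) = 0 + 1/8 + 0 = 1/8
  P(S=2) = 0 + 0 + 1/8 = 1/8
Marginal P(T) (column sums):
  P(T=0) = 3/4 + 0 + 0 = 3/4
  P(T=1) = 0 + 1/8 + 0 = 1/8
  P(T=2) = 0 + 0 + 1/8 = 1/8

H(S) = -[(3/4)·log₂(3/4) + (1/8)·log₂(1/8) + (1/8)·log₂(1/8)]
  = 0.3113 + 0.3750 + 0.3750
  = 1.0613 bits
H(T) = -[(3/4)·log₂(3/4) + (1/8)·log₂(1/8) + (1/8)·log₂(1/8)]
  = 0.3113 + 0.3750 + 0.3750
  = 1.0613 bits
H(S,T) = -[(3/4)·log₂(3/4) + (1/8)·log₂(1/8) + (1/8)·log₂(1/8)]
  = 0.3113 + 0.3750 + 0.3750
  = 1.0613 bits

I(S;T) = H(S) + H(T) - H(S,T)
  = 1.0613 + 1.0613 - 1.0613
  = 1.0613 bits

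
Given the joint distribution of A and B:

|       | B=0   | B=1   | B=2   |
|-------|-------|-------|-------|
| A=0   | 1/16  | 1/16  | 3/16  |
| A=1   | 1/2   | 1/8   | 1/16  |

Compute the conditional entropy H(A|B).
Marginal P(B) (column sums):
  P(B=0) = 1/16 + 1/2 = 9/16
  P(B=1) = 1/16 + 1/8 = 3/16
  P(B=2) = 3/16 + 1/16 = 1/4

H(A|B) = -Σ P(A,B)·log₂ P(A|B), where P(A|B) = P(A,B) / P(B)
  (A=0,B=0): P(A|B) = (1/16)/(9/16) = 1/9;  -(1/16)·log₂(1/9) = 0.1981
  (A=0,B=1): P(A|B) = (1/16)/(3/16) = 1/3;  -(1/16)·log₂(1/3) = 0.0991
  (A=0,B=2): P(A|B) = (3/16)/(1/4) = 3/4;  -(3/16)·log₂(3/4) = 0.0778
  (A=1,B=0): P(A|B) = (1/2)/(9/16) = 8/9;  -(1/2)·log₂(8/9) = 0.0850
  (A=1,B=1): P(A|B) = (1/8)/(3/16) = 2/3;  -(1/8)·log₂(2/3) = 0.0731
  (A=1,B=2): P(A|B) = (1/16)/(1/4) = 1/4;  -(1/16)·log₂(1/4) = 0.1250
H(A|B) = 0.1981 + 0.0991 + 0.0778 + 0.0850 + 0.0731 + 0.1250
  = 0.6581 bits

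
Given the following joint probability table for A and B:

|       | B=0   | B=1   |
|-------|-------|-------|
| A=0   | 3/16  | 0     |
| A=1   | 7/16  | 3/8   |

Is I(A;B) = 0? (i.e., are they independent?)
Marginal P(A) (row sums):
  P(A=0) = 3/16 + 0 = 3/16
  P(A=1) = 7/16 + 3/8 = 13/16
Marginal P(B) (column sums):
  P(B=0) = 3/16 + 7/16 = 5/8
  P(B=1) = 0 + 3/8 = 3/8

A and B are independent iff P(A=i,B=j) = P(A=i)·P(B=j) for every cell.
  P(A=0)·P(B=0) = 3/16 × 5/8 = 15/128, but P(A=0,B=0) = 3/16 ✗

No, A and B are not independent. Quantitatively, I(A;B) > 0:

H(A) = -[(3/16)·log₂(3/16) + (13/16)·log₂(13/16)]
  = 0.4528 + 0.2434
  = 0.6962 bits
H(B) = -[(5/8)·log₂(5/8) + (3/8)·log₂(3/8)]
  = 0.4238 + 0.5306
  = 0.9544 bits
H(A,B) = -[(3/16)·log₂(3/16) + (7/16)·log₂(7/16) + (3/8)·log₂(3/8)]
  = 0.4528 + 0.5218 + 0.5306
  = 1.5052 bits
I(A;B) = H(A) + H(B) - H(A,B) = 0.6962 + 0.9544 - 1.5052 = 0.1454 bits > 0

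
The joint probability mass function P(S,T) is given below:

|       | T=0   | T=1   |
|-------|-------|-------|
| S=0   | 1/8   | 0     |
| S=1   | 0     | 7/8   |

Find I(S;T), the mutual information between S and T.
Marginal P(S) (row sums):
  P(S=0) = 1/8 + 0 = 1/8
  P(S=1) = 0 + 7/8 = 7/8
Marginal P(T) (column sums):
  P(T=0) = 1/8 + 0 = 1/8
  P(T=1) = 0 + 7/8 = 7/8

H(S) = -[(1/8)·log₂(1/8) + (7/8)·log₂(7/8)]
  = 0.3750 + 0.1686
  = 0.5436 bits
H(T) = -[(1/8)·log₂(1/8) + (7/8)·log₂(7/8)]
  = 0.3750 + 0.1686
  = 0.5436 bits
H(S,T) = -[(1/8)·log₂(1/8) + (7/8)·log₂(7/8)]
  = 0.3750 + 0.1686
  = 0.5436 bits

I(S;T) = H(S) + H(T) - H(S,T)
  = 0.5436 + 0.5436 - 0.5436
  = 0.5436 bits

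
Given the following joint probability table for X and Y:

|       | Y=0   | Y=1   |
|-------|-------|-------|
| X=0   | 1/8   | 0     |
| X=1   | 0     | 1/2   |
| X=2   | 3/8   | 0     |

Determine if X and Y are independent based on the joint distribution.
Marginal P(X) (row sums):
  P(X=0) = 1/8 + 0 = 1/8
  P(X=1) = 0 + 1/2 = 1/2
  P(X=2) = 3/8 + 0 = 3/8
Marginal P(Y) (column sums):
  P(Y=0) = 1/8 + 0 + 3/8 = 1/2
  P(Y=1) = 0 + 1/2 + 0 = 1/2

X and Y are independent iff P(X=i,Y=j) = P(X=i)·P(Y=j) for every cell.
  P(X=0)·P(Y=0) = 1/8 × 1/2 = 1/16, but P(X=0,Y=0) = 1/8 ✗

No, X and Y are not independent. Quantitatively, I(X;Y) > 0:

H(X) = -[(1/8)·log₂(1/8) + (1/2)·log₂(1/2) + (3/8)·log₂(3/8)]
  = 0.3750 + 0.5000 + 0.5306
  = 1.4056 bits
H(Y) = -[(1/2)·log₂(1/2) + (1/2)·log₂(1/2)]
  = 0.5000 + 0.5000
  = 1.0000 bits
H(X,Y) = -[(1/8)·log₂(1/8) + (1/2)·log₂(1/2) + (3/8)·log₂(3/8)]
  = 0.3750 + 0.5000 + 0.5306
  = 1.4056 bits
I(X;Y) = H(X) + H(Y) - H(X,Y) = 1.4056 + 1.0000 - 1.4056 = 1.0000 bits > 0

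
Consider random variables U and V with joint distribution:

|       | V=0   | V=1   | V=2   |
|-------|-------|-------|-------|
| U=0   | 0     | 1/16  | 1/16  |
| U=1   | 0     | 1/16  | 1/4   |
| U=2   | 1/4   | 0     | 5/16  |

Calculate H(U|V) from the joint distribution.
Marginal P(V) (column sums):
  P(V=0) = 0 + 0 + 1/4 = 1/4
  P(V=1) = 1/16 + 1/16 + 0 = 1/8
  P(V=2) = 1/16 + 1/4 + 5/16 = 5/8

H(U|V) = -Σ P(U,V)·log₂ P(U|V), where P(U|V) = P(U,V) / P(V)
  (cells with P(U,V) = 0 contribute 0)
  (U=0,V=1): P(U|V) = (1/16)/(1/8) = 1/2;  -(1/16)·log₂(1/2) = 0.0625
  (U=0,V=2): P(U|V) = (1/16)/(5/8) = 1/10;  -(1/16)·log₂(1/10) = 0.2076
  (U=1,V=1): P(U|V) = (1/16)/(1/8) = 1/2;  -(1/16)·log₂(1/2) = 0.0625
  (U=1,V=2): P(U|V) = (1/4)/(5/8) = 2/5;  -(1/4)·log₂(2/5) = 0.3305
  (U=2,V=0): P(U|V) = (1/4)/(1/4) = 1;  -(1/4)·log₂(1) = 0.0000
  (U=2,V=2): P(U|V) = (5/16)/(5/8) = 1/2;  -(5/16)·log₂(1/2) = 0.3125
H(U|V) = 0.0625 + 0.2076 + 0.0625 + 0.3305 + 0.0000 + 0.3125
  = 0.9756 bits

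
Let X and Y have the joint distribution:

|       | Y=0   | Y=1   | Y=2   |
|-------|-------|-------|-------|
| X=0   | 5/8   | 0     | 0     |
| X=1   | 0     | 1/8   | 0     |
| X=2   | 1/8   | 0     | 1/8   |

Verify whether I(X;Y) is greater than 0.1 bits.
Marginal P(X) (row sums):
  P(X=0) = 5/8 + 0 + 0 = 5/8
  P(X=1) = 0 + 1/8 + 0 = 1/8
  P(X=2) = 1/8 + 0 + 1/8 = 1/4
Marginal P(Y) (column sums):
  P(Y=0) = 5/8 + 0 + 1/8 = 3/4
  P(Y=1) = 0 + 1/8 + 0 = 1/8
  P(Y=2) = 0 + 0 + 1/8 = 1/8

H(X) = -[(5/8)·log₂(5/8) + (1/8)·log₂(1/8) + (1/4)·log₂(1/4)]
  = 0.4238 + 0.3750 + 0.5000
  = 1.2988 bits
H(Y) = -[(3/4)·log₂(3/4) + (1/8)·log₂(1/8) + (1/8)·log₂(1/8)]
  = 0.3113 + 0.3750 + 0.3750
  = 1.0613 bits
H(X,Y) = -[(5/8)·log₂(5/8) + (1/8)·log₂(1/8) + (1/8)·log₂(1/8) + (1/8)·log₂(1/8)]
  = 0.4238 + 0.3750 + 0.3750 + 0.3750
  = 1.5488 bits

I(X;Y) = H(X) + H(Y) - H(X,Y)
  = 1.2988 + 1.0613 - 1.5488
  = 0.8113 bits

Yes. I(X;Y) = 0.8113 bits, which is > 0.1 bits.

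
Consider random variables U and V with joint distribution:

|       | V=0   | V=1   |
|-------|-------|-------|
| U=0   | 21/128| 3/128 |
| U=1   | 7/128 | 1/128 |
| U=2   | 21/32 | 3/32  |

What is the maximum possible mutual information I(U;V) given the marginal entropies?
The upper bound on mutual information is I(U;V) ≤ min(H(U), H(V)).

Marginal P(U) (row sums):
  P(U=0) = 21/128 + 3/128 = 3/16
  P(U=1) = 7/128 + 1/128 = 1/16
  P(U=2) = 21/32 + 3/32 = 3/4
Marginal P(V) (column sums):
  P(V=0) = 21/128 + 7/128 + 21/32 = 7/8
  P(V=1) = 3/128 + 1/128 + 3/32 = 1/8

H(U) = -[(3/16)·log₂(3/16) + (1/16)·log₂(1/16) + (3/4)·log₂(3/4)]
  = 0.4528 + 0.2500 + 0.3113
  = 1.0141 bits
H(V) = -[(7/8)·log₂(7/8) + (1/8)·log₂(1/8)]
  = 0.1686 + 0.3750
  = 0.5436 bits

Maximum possible I(U;V) = min(1.0141, 0.5436) = 0.5436 bits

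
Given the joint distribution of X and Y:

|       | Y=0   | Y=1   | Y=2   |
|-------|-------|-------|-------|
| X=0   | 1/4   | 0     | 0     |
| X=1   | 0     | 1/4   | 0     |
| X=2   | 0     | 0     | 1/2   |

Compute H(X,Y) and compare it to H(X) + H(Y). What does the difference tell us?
Marginal P(X) (row sums):
  P(X=0) = 1/4 + 0 + 0 = 1/4
  P(X=1) = 0 + 1/4 + 0 = 1/4
  P(X=2) = 0 + 0 + 1/2 = 1/2
Marginal P(Y) (column sums):
  P(Y=0) = 1/4 + 0 + 0 = 1/4
  P(Y=1) = 0 + 1/4 + 0 = 1/4
  P(Y=2) = 0 + 0 + 1/2 = 1/2

H(X,Y) = -[(1/4)·log₂(1/4) + (1/4)·log₂(1/4) + (1/2)·log₂(1/2)]
  = 0.5000 + 0.5000 + 0.5000
  = 1.5000 bits
H(X) = -[(1/4)·log₂(1/4) + (1/4)·log₂(1/4) + (1/2)·log₂(1/2)]
  = 0.5000 + 0.5000 + 0.5000
  = 1.5000 bits
H(Y) = -[(1/4)·log₂(1/4) + (1/4)·log₂(1/4) + (1/2)·log₂(1/2)]
  = 0.5000 + 0.5000 + 0.5000
  = 1.5000 bits

H(X) + H(Y) = 1.5000 + 1.5000 = 3.0000 bits
Difference: H(X) + H(Y) - H(X,Y) = 3.0000 - 1.5000 = 1.5000 bits = I(X;Y)

The difference is the mutual information; it is positive here, so X and Y are dependent (knowing one reduces uncertainty about the other by 1.5000 bits).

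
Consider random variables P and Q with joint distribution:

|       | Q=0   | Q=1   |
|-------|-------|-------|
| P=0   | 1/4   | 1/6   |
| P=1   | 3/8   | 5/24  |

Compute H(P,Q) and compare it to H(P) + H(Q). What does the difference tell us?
Marginal P(P) (row sums):
  P(P=0) = 1/4 + 1/6 = 5/12
  P(P=1) = 3/8 + 5/24 = 7/12
Marginal P(Q) (column sums):
  P(Q=0) = 1/4 + 3/8 = 5/8
  P(Q=1) = 1/6 + 5/24 = 3/8

H(P,Q) = -[(1/4)·log₂(1/4) + (1/6)·log₂(1/6) + (3/8)·log₂(3/8) + (5/24)·log₂(5/24)]
  = 0.5000 + 0.4308 + 0.5306 + 0.4715
  = 1.9329 bits
H(P) = -[(5/12)·log₂(5/12) + (7/12)·log₂(7/12)]
  = 0.5263 + 0.4536
  = 0.9799 bits
H(Q) = -[(5/8)·log₂(5/8) + (3/8)·log₂(3/8)]
  = 0.4238 + 0.5306
  = 0.9544 bits

H(P) + H(Q) = 0.9799 + 0.9544 = 1.9343 bits
Difference: H(P) + H(Q) - H(P,Q) = 1.9343 - 1.9329 = 0.0014 bits = I(P;Q)

The difference is the mutual information; it is positive here, so P and Q are dependent (knowing one reduces uncertainty about the other by 0.0014 bits).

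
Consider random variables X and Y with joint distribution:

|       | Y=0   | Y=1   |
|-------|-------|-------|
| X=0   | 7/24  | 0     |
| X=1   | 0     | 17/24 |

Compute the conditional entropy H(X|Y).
Marginal P(Y) (column sums):
  P(Y=0) = 7/24 + 0 = 7/24
  P(Y=1) = 0 + 17/24 = 17/24

H(X|Y) = -Σ P(X,Y)·log₂ P(X|Y), where P(X|Y) = P(X,Y) / P(Y)
  (cells with P(X,Y) = 0 contribute 0)
  (X=0,Y=0): P(X|Y) = (7/24)/(7/24) = 1;  -(7/24)·log₂(1) = 0.0000
  (X=1,Y=1): P(X|Y) = (17/24)/(17/24) = 1;  -(17/24)·log₂(1) = 0.0000
H(X|Y) = 0.0000 + 0.0000
  = 0.0000 bits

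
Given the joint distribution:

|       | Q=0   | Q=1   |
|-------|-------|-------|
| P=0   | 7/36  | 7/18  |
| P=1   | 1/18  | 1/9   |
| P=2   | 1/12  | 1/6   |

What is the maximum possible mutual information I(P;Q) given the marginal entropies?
The upper bound on mutual information is I(P;Q) ≤ min(H(P), H(Q)).

Marginal P(P) (row sums):
  P(P=0) = 7/36 + 7/18 = 7/12
  P(P=1) = 1/18 + 1/9 = 1/6
  P(P=2) = 1/12 + 1/6 = 1/4
Marginal P(Q) (column sums):
  P(Q=0) = 7/36 + 1/18 + 1/12 = 1/3
  P(Q=1) = 7/18 + 1/9 + 1/6 = 2/3

H(P) = -[(7/12)·log₂(7/12) + (1/6)·log₂(1/6) + (1/4)·log₂(1/4)]
  = 0.4536 + 0.4308 + 0.5000
  = 1.3844 bits
H(Q) = -[(1/3)·log₂(1/3) + (2/3)·log₂(2/3)]
  = 0.5283 + 0.3900
  = 0.9183 bits

Maximum possible I(P;Q) = min(1.3844, 0.9183) = 0.9183 bits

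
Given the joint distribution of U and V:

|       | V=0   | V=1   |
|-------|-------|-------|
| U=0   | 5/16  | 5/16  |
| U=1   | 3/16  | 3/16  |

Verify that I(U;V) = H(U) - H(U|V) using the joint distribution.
Left side, from I(U;V) = H(U) + H(V) - H(U,V):
Marginal P(U) (row sums):
  P(U=0) = 5/16 + 5/16 = 5/8
  P(U=1) = 3/16 + 3/16 = 3/8
Marginal P(V) (column sums):
  P(V=0) = 5/16 + 3/16 = 1/2
  P(V=1) = 5/16 + 3/16 = 1/2

H(U) = -[(5/8)·log₂(5/8) + (3/8)·log₂(3/8)]
  = 0.4238 + 0.5306
  = 0.9544 bits
H(V) = -[(1/2)·log₂(1/2) + (1/2)·log₂(1/2)]
  = 0.5000 + 0.5000
  = 1.0000 bits
H(U,V) = -[(5/16)·log₂(5/16) + (5/16)·log₂(5/16) + (3/16)·log₂(3/16) + (3/16)·log₂(3/16)]
  = 0.5244 + 0.5244 + 0.4528 + 0.4528
  = 1.9544 bits

I(U;V) = H(U) + H(V) - H(U,V)
  = 0.9544 + 1.0000 - 1.9544
  = 0.0000 bits

Right side, with H(U|V) computed directly from the conditional probabilities:
H(U|V) = -Σ P(U,V)·log₂ P(U|V), where P(U|V) = P(U,V) / P(V)
  (U=0,V=0): P(U|V) = (5/16)/(1/2) = 5/8;  -(5/16)·log₂(5/8) = 0.2119
  (U=0,V=1): P(U|V) = (5/16)/(1/2) = 5/8;  -(5/16)·log₂(5/8) = 0.2119
  (U=1,V=0): P(U|V) = (3/16)/(1/2) = 3/8;  -(3/16)·log₂(3/8) = 0.2653
  (U=1,V=1): P(U|V) = (3/16)/(1/2) = 3/8;  -(3/16)·log₂(3/8) = 0.2653
H(U|V) = 0.2119 + 0.2119 + 0.2653 + 0.2653
  = 0.9544 bits
H(U) - H(U|V) = 0.9544 - 0.9544 = 0.0000 bits

Both sides equal 0.0000 bits, so I(U;V) = H(U) - H(U|V) ✓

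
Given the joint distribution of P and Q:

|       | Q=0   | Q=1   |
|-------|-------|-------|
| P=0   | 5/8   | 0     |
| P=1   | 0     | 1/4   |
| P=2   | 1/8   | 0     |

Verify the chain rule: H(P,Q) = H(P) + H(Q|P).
Left side:
H(P,Q) = -[(5/8)·log₂(5/8) + (1/4)·log₂(1/4) + (1/8)·log₂(1/8)]
  = 0.4238 + 0.5000 + 0.3750
  = 1.2988 bits

Right side:
Marginal P(P) (row sums):
  P(P=0) = 5/8 + 0 = 5/8
  P(P=1) = 0 + 1/4 = 1/4
  P(P=2) = 1/8 + 0 = 1/8
H(P) = -[(5/8)·log₂(5/8) + (1/4)·log₂(1/4) + (1/8)·log₂(1/8)]
  = 0.4238 + 0.5000 + 0.3750
  = 1.2988 bits
H(Q|P) = -Σ P(P,Q)·log₂ P(Q|P), where P(Q|P) = P(P,Q) / P(P)
  (cells with P(P,Q) = 0 contribute 0)
  (P=0,Q=0): P(Q|P) = (5/8)/(5/8) = 1;  -(5/8)·log₂(1) = 0.0000
  (P=1,Q=1): P(Q|P) = (1/4)/(1/4) = 1;  -(1/4)·log₂(1) = 0.0000
  (P=2,Q=0): P(Q|P) = (1/8)/(1/8) = 1;  -(1/8)·log₂(1) = 0.0000
H(Q|P) = 0.0000 + 0.0000 + 0.0000
  = 0.0000 bits
H(P) + H(Q|P) = 1.2988 + 0.0000 = 1.2988 bits

Both sides equal 1.2988 bits, so the chain rule holds ✓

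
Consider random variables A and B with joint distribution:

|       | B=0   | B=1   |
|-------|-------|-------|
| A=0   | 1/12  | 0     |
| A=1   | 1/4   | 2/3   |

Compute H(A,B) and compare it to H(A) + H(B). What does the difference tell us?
Marginal P(A) (row sums):
  P(A=0) = 1/12 + 0 = 1/12
  P(A=1) = 1/4 + 2/3 = 11/12
Marginal P(B) (column sums):
  P(B=0) = 1/12 + 1/4 = 1/3
  P(B=1) = 0 + 2/3 = 2/3

H(A,B) = -[(1/12)·log₂(1/12) + (1/4)·log₂(1/4) + (2/3)·log₂(2/3)]
  = 0.2987 + 0.5000 + 0.3900
  = 1.1887 bits
H(A) = -[(1/12)·log₂(1/12) + (11/12)·log₂(11/12)]
  = 0.2987 + 0.1151
  = 0.4138 bits
H(B) = -[(1/3)·log₂(1/3) + (2/3)·log₂(2/3)]
  = 0.5283 + 0.3900
  = 0.9183 bits

H(A) + H(B) = 0.4138 + 0.9183 = 1.3321 bits
Difference: H(A) + H(B) - H(A,B) = 1.3321 - 1.1887 = 0.1434 bits = I(A;B)

The difference is the mutual information; it is positive here, so A and B are dependent (knowing one reduces uncertainty about the other by 0.1434 bits).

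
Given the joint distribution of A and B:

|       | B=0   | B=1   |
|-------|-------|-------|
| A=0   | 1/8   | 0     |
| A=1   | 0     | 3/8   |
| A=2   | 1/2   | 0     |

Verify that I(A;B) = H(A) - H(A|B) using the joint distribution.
Left side, from I(A;B) = H(A) + H(B) - H(A,B):
Marginal P(A) (row sums):
  P(A=0) = 1/8 + 0 = 1/8
  P(A=1) = 0 + 3/8 = 3/8
  P(A=2) = 1/2 + 0 = 1/2
Marginal P(B) (column sums):
  P(B=0) = 1/8 + 0 + 1/2 = 5/8
  P(B=1) = 0 + 3/8 + 0 = 3/8

H(A) = -[(1/8)·log₂(1/8) + (3/8)·log₂(3/8) + (1/2)·log₂(1/2)]
  = 0.3750 + 0.5306 + 0.5000
  = 1.4056 bits
H(B) = -[(5/8)·log₂(5/8) + (3/8)·log₂(3/8)]
  = 0.4238 + 0.5306
  = 0.9544 bits
H(A,B) = -[(1/8)·log₂(1/8) + (3/8)·log₂(3/8) + (1/2)·log₂(1/2)]
  = 0.3750 + 0.5306 + 0.5000
  = 1.4056 bits

I(A;B) = H(A) + H(B) - H(A,B)
  = 1.4056 + 0.9544 - 1.4056
  = 0.9544 bits

Right side, with H(A|B) computed directly from the conditional probabilities:
H(A|B) = -Σ P(A,B)·log₂ P(A|B), where P(A|B) = P(A,B) / P(B)
  (cells with P(A,B) = 0 contribute 0)
  (A=0,B=0): P(A|B) = (1/8)/(5/8) = 1/5;  -(1/8)·log₂(1/5) = 0.2902
  (A=1,B=1): P(A|B) = (3/8)/(3/8) = 1;  -(3/8)·log₂(1) = 0.0000
  (A=2,B=0): P(A|B) = (1/2)/(5/8) = 4/5;  -(1/2)·log₂(4/5) = 0.1610
H(A|B) = 0.2902 + 0.0000 + 0.1610
  = 0.4512 bits
H(A) - H(A|B) = 1.4056 - 0.4512 = 0.9544 bits

Both sides equal 0.9544 bits, so I(A;B) = H(A) - H(A|B) ✓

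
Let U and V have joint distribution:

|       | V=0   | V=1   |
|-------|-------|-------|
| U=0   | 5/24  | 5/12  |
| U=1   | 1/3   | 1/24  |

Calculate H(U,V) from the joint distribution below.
H(U,V) = -Σ P(U,V) log₂ P(U,V), summed over the non-zero cells:
H(U,V) = -[(5/24)·log₂(5/24) + (5/12)·log₂(5/12) + (1/3)·log₂(1/3) + (1/24)·log₂(1/24)]
  = 0.4715 + 0.5263 + 0.5283 + 0.1910
  = 1.7171 bits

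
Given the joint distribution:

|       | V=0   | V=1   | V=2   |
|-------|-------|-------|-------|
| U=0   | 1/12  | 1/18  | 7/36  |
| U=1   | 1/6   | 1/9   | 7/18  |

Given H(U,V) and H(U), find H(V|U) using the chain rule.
From the chain rule: H(U,V) = H(U) + H(V|U)
Therefore: H(V|U) = H(U,V) - H(U)

H(U,V) = -[(1/12)·log₂(1/12) + (1/18)·log₂(1/18) + (7/36)·log₂(7/36) + (1/6)·log₂(1/6) + (1/9)·log₂(1/9) + (7/18)·log₂(7/18)]
  = 0.2987 + 0.2317 + 0.4594 + 0.4308 + 0.3522 + 0.5299
  = 2.3027 bits
Marginal P(U) (row sums):
  P(U=0) = 1/12 + 1/18 + 7/36 = 1/3
  P(U=1) = 1/6 + 1/9 + 7/18 = 2/3
H(U) = -[(1/3)·log₂(1/3) + (2/3)·log₂(2/3)]
  = 0.5283 + 0.3900
  = 0.9183 bits

H(V|U) = 2.3027 - 0.9183 = 1.3844 bits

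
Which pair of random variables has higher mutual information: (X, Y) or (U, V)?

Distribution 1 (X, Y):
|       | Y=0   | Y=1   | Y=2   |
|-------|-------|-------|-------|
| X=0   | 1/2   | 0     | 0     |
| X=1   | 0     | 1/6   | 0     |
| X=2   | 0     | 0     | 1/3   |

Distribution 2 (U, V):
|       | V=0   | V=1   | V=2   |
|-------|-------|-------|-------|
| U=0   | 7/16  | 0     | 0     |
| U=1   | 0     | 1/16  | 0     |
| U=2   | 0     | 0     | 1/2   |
Distribution 1 (X, Y):
Marginal P(X) (row sums):
  P(X=0) = 1/2 + 0 + 0 = 1/2
  P(X=1) = 0 + 1/6 + 0 = 1/6
  P(X=2) = 0 + 0 + 1/3 = 1/3
Marginal P(Y) (column sums):
  P(Y=0) = 1/2 + 0 + 0 = 1/2
  P(Y=1) = 0 + 1/6 + 0 = 1/6
  P(Y=2) = 0 + 0 + 1/3 = 1/3

H(X) = -[(1/2)·log₂(1/2) + (1/6)·log₂(1/6) + (1/3)·log₂(1/3)]
  = 0.5000 + 0.4308 + 0.5283
  = 1.4591 bits
H(Y) = -[(1/2)·log₂(1/2) + (1/6)·log₂(1/6) + (1/3)·log₂(1/3)]
  = 0.5000 + 0.4308 + 0.5283
  = 1.4591 bits
H(X,Y) = -[(1/2)·log₂(1/2) + (1/6)·log₂(1/6) + (1/3)·log₂(1/3)]
  = 0.5000 + 0.4308 + 0.5283
  = 1.4591 bits

I(X;Y) = H(X) + H(Y) - H(X,Y)
  = 1.4591 + 1.4591 - 1.4591
  = 1.4591 bits

Distribution 2 (U, V):
Marginal P(U) (row sums):
  P(U=0) = 7/16 + 0 + 0 = 7/16
  P(U=1) = 0 + 1/16 + 0 = 1/16
  P(U=2) = 0 + 0 + 1/2 = 1/2
Marginal P(V) (column sums):
  P(V=0) = 7/16 + 0 + 0 = 7/16
  P(V=1) = 0 + 1/16 + 0 = 1/16
  P(V=2) = 0 + 0 + 1/2 = 1/2

H(U) = -[(7/16)·log₂(7/16) + (1/16)·log₂(1/16) + (1/2)·log₂(1/2)]
  = 0.5218 + 0.2500 + 0.5000
  = 1.2718 bits
H(V) = -[(7/16)·log₂(7/16) + (1/16)·log₂(1/16) + (1/2)·log₂(1/2)]
  = 0.5218 + 0.2500 + 0.5000
  = 1.2718 bits
H(U,V) = -[(7/16)·log₂(7/16) + (1/16)·log₂(1/16) + (1/2)·log₂(1/2)]
  = 0.5218 + 0.2500 + 0.5000
  = 1.2718 bits

I(U;V) = H(U) + H(V) - H(U,V)
  = 1.2718 + 1.2718 - 1.2718
  = 1.2718 bits

I(X;Y) = 1.4591 bits > I(U;V) = 1.2718 bits, so (X, Y) has the higher mutual information (stronger dependence).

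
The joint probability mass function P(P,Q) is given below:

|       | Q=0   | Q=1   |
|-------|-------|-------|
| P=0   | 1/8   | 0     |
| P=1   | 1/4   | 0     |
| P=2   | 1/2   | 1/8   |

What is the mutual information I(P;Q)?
Marginal P(P) (row sums):
  P(P=0) = 1/8 + 0 = 1/8
  P(P=1) = 1/4 + 0 = 1/4
  P(P=2) = 1/2 + 1/8 = 5/8
Marginal P(Q) (column sums):
  P(Q=0) = 1/8 + 1/4 + 1/2 = 7/8
  P(Q=1) = 0 + 0 + 1/8 = 1/8

H(P) = -[(1/8)·log₂(1/8) + (1/4)·log₂(1/4) + (5/8)·log₂(5/8)]
  = 0.3750 + 0.5000 + 0.4238
  = 1.2988 bits
H(Q) = -[(7/8)·log₂(7/8) + (1/8)·log₂(1/8)]
  = 0.1686 + 0.3750
  = 0.5436 bits
H(P,Q) = -[(1/8)·log₂(1/8) + (1/4)·log₂(1/4) + (1/2)·log₂(1/2) + (1/8)·log₂(1/8)]
  = 0.3750 + 0.5000 + 0.5000 + 0.3750
  = 1.7500 bits

I(P;Q) = H(P) + H(Q) - H(P,Q)
  = 1.2988 + 0.5436 - 1.7500
  = 0.0924 bits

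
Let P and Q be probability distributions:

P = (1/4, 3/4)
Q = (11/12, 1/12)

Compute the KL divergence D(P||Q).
D(P||Q) = Σ P(i) log₂(P(i)/Q(i))
  i=0: (1/4) × log₂((1/4)/(11/12)) = (1/4) × log₂(3/11) = -0.4686
  i=1: (3/4) × log₂((3/4)/(1/12)) = (3/4) × log₂(9) = 2.3774
D(P||Q) = -0.4686 + 2.3774
  = 1.9088 bits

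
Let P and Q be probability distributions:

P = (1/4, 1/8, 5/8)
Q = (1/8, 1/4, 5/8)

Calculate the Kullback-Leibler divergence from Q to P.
D(P||Q) = Σ P(i) log₂(P(i)/Q(i))
  i=0: (1/4) × log₂((1/4)/(1/8)) = (1/4) × log₂(2) = 0.2500
  i=1: (1/8) × log₂((1/8)/(1/4)) = (1/8) × log₂(1/2) = -0.1250
  i=2: (5/8) × log₂((5/8)/(5/8)) = (5/8) × log₂(1) = 0.0000
D(P||Q) = 0.2500 - 0.1250 + 0.0000
  = 0.1250 bits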